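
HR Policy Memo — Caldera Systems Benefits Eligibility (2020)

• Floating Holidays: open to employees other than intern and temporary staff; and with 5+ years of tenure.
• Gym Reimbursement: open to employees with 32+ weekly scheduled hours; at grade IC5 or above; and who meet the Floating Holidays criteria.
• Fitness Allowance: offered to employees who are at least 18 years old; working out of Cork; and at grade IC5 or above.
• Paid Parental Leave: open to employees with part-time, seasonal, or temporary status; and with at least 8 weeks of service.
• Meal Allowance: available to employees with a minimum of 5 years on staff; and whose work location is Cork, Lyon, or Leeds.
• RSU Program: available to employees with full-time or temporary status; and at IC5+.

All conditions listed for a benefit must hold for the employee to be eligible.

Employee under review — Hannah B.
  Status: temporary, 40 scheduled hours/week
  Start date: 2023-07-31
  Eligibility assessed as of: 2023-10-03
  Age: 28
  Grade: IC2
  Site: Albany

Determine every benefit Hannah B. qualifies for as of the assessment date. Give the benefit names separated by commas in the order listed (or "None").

Service from 2023-07-31 to 2023-10-03: 64 days.
Floating Holidays — status temporary ✗ (excluded) → not eligible.
Gym Reimbursement — 40 hrs/wk ≥ 32 ✓; grade IC2 < IC5 ✗ → not eligible.
Fitness Allowance — age 28 ≥ 18 ✓; site Albany ✗ (not Cork) → not eligible.
Paid Parental Leave — status temporary ✓; service 64 days ≥ 8 weeks (≈56 days) ✓ → eligible.
Meal Allowance — service 64 days < 5 years (≈1825 days) ✗ → not eligible.
RSU Program — status temporary ✓; grade IC2 < IC5 ✗ → not eligible.

Paid Parental Leave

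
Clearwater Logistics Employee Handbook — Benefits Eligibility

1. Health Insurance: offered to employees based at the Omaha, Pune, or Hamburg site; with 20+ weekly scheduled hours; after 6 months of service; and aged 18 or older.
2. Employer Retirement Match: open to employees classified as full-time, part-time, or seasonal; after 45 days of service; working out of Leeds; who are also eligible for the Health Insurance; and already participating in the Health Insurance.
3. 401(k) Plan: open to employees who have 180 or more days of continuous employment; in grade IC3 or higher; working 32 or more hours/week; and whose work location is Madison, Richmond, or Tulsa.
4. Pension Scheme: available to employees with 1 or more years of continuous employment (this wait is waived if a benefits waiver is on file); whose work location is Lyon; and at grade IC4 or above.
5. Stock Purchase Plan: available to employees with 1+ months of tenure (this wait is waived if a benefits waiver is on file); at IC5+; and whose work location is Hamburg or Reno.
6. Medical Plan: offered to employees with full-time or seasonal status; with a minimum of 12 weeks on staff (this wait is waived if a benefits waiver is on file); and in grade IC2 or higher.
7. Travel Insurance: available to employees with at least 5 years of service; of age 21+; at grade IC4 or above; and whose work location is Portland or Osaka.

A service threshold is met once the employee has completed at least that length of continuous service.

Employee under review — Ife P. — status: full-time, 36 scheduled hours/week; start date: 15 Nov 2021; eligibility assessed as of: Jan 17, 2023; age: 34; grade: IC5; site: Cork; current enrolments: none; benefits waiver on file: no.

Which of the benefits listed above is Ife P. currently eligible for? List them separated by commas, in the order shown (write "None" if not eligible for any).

Medical Plan

Service from 15 Nov 2021 to Jan 17, 2023: 428 days.
Health Insurance — site Cork ✗ (not Omaha, Pune, or Hamburg) → not eligible.
Employer Retirement Match — status full-time ✓; service 428 days ≥ 45 days ✓; site Cork ✗ (not Leeds) → not eligible.
401(k) Plan — service 428 days ≥ 180 days ✓; grade IC5 ≥ IC3 ✓; 36 hrs/wk ≥ 32 ✓; site Cork ✗ (not Madison, Richmond, or Tulsa) → not eligible.
Pension Scheme — no waiver, service 428 days ≥ 1 year (≈365 days) ✓; site Cork ✗ (not Lyon) → not eligible.
Stock Purchase Plan — no waiver, service 428 days ≥ 1 month (≈30 days) ✓; grade IC5 ≥ IC5 ✓; site Cork ✗ (not Hamburg or Reno) → not eligible.
Medical Plan — status full-time ✓; no waiver, service 428 days ≥ 12 weeks (≈84 days) ✓; grade IC5 ≥ IC2 ✓ → eligible.
Travel Insurance — service 428 days < 5 years (≈1825 days) ✗ → not eligible.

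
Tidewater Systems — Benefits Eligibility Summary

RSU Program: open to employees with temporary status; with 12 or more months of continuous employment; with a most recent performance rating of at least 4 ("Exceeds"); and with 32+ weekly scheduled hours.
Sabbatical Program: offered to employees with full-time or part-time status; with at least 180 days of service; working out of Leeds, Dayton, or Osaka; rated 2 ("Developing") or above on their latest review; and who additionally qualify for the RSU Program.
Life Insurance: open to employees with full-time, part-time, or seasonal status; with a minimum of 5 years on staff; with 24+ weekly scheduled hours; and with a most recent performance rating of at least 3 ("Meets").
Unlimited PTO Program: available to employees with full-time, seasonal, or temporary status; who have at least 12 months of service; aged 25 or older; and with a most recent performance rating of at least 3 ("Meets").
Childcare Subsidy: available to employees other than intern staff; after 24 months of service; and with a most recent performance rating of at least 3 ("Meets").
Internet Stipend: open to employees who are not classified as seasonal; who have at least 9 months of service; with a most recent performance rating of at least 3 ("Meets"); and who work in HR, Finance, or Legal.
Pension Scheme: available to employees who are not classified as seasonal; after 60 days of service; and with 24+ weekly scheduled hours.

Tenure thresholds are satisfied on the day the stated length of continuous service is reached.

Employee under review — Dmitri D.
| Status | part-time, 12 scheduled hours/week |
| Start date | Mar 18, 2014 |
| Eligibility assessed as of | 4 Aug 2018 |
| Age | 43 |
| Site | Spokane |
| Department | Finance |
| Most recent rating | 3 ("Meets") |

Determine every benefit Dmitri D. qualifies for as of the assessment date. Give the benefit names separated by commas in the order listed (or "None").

Childcare Subsidy, Internet Stipend

Service from Mar 18, 2014 to 4 Aug 2018: 1600 days.
RSU Program — status part-time ✗ (requires temporary) → not eligible.
Sabbatical Program — status part-time ✓; service 1600 days ≥ 180 days ✓; site Spokane ✗ (not Leeds, Dayton, or Osaka) → not eligible.
Life Insurance — status part-time ✓; service 1600 days < 5 years (≈1825 days) ✗ → not eligible.
Unlimited PTO Program — status part-time ✗ (requires full-time, seasonal, or temporary) → not eligible.
Childcare Subsidy — status part-time ✓ (not excluded); service 1600 days ≥ 24 months (≈720 days) ✓; rating 3 ≥ 3 ✓ → eligible.
Internet Stipend — status part-time ✓ (not excluded); service 1600 days ≥ 9 months (≈270 days) ✓; rating 3 ≥ 3 ✓; dept Finance ✓ → eligible.
Pension Scheme — status part-time ✓ (not excluded); service 1600 days ≥ 60 days ✓; 12 hrs/wk < 24 ✗ → not eligible.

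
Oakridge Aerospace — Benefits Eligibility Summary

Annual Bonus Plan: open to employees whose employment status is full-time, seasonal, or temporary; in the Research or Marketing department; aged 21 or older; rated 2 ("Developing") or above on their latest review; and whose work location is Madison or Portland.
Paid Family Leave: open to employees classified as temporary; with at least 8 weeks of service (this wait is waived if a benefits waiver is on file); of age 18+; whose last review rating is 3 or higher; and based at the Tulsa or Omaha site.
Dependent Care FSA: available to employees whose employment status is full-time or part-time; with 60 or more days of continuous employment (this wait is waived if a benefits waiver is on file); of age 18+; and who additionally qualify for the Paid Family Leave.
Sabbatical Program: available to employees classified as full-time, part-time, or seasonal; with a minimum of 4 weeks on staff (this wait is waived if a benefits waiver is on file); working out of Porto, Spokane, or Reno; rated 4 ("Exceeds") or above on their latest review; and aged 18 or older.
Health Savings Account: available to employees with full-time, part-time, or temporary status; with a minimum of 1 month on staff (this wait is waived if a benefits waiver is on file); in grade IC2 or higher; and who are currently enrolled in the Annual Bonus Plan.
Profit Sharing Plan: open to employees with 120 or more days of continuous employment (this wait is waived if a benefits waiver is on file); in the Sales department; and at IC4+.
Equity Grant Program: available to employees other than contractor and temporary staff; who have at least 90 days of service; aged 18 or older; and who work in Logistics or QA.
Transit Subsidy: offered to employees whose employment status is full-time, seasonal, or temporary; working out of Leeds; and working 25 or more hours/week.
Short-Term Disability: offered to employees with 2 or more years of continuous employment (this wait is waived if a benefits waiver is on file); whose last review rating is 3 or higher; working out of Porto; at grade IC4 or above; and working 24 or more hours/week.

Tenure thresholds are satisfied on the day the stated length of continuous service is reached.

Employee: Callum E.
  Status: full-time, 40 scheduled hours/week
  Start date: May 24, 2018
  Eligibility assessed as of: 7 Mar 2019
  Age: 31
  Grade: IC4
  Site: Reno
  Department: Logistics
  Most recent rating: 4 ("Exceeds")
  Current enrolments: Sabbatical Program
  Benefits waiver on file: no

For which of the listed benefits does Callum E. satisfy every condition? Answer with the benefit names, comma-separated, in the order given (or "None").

Service from May 24, 2018 to 7 Mar 2019: 287 days.
Annual Bonus Plan — status full-time ✓; dept Logistics ✗ → not eligible.
Paid Family Leave — status full-time ✗ (requires temporary) → not eligible.
Dependent Care FSA — status full-time ✓; no waiver, service 287 days ≥ 60 days ✓; age 31 ≥ 18 ✓; not eligible for Paid Family Leave ✗ → not eligible.
Sabbatical Program — status full-time ✓; no waiver, service 287 days ≥ 4 weeks (≈28 days) ✓; site Reno ✓; rating 4 ≥ 4 ✓; age 31 ≥ 18 ✓ → eligible.
Health Savings Account — status full-time ✓; no waiver, service 287 days ≥ 1 month (≈30 days) ✓; grade IC4 ≥ IC2 ✓; not enrolled in Annual Bonus Plan ✗ → not eligible.
Profit Sharing Plan — no waiver, service 287 days ≥ 120 days ✓; dept Logistics ✗ → not eligible.
Equity Grant Program — status full-time ✓ (not excluded); service 287 days ≥ 90 days ✓; age 31 ≥ 18 ✓; dept Logistics ✓ → eligible.
Transit Subsidy — status full-time ✓; site Reno ✗ (not Leeds) → not eligible.
Short-Term Disability — no waiver, service 287 days < 2 years (≈730 days) ✗ → not eligible.

Sabbatical Program, Equity Grant Program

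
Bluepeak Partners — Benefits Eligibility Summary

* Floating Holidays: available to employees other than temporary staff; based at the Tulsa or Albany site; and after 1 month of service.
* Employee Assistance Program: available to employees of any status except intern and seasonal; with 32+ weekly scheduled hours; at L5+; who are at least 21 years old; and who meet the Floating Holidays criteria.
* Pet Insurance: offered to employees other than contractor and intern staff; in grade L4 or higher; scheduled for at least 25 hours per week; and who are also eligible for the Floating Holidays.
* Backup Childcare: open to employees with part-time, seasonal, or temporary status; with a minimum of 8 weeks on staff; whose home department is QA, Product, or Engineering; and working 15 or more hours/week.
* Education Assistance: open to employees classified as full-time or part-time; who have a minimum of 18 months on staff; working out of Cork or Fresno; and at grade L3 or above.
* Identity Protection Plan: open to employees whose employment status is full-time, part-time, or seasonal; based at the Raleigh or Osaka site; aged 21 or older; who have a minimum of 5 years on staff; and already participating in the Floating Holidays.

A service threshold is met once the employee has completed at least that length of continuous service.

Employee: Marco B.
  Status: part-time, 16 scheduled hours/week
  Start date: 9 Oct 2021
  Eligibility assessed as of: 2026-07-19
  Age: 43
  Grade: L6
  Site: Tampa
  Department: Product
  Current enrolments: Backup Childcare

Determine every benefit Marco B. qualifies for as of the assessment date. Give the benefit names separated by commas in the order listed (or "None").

Backup Childcare

Service from 9 Oct 2021 to 2026-07-19: 1744 days.
Floating Holidays — status part-time ✓ (not excluded); site Tampa ✗ (not Tulsa or Albany) → not eligible.
Employee Assistance Program — status part-time ✓ (not excluded); 16 hrs/wk < 32 ✗ → not eligible.
Pet Insurance — status part-time ✓ (not excluded); grade L6 ≥ L4 ✓; 16 hrs/wk < 25 ✗ → not eligible.
Backup Childcare — status part-time ✓; service 1744 days ≥ 8 weeks (≈56 days) ✓; dept Product ✓; 16 hrs/wk ≥ 15 ✓ → eligible.
Education Assistance — status part-time ✓; service 1744 days ≥ 18 months (≈540 days) ✓; site Tampa ✗ (not Cork or Fresno) → not eligible.
Identity Protection Plan — status part-time ✓; site Tampa ✗ (not Raleigh or Osaka) → not eligible.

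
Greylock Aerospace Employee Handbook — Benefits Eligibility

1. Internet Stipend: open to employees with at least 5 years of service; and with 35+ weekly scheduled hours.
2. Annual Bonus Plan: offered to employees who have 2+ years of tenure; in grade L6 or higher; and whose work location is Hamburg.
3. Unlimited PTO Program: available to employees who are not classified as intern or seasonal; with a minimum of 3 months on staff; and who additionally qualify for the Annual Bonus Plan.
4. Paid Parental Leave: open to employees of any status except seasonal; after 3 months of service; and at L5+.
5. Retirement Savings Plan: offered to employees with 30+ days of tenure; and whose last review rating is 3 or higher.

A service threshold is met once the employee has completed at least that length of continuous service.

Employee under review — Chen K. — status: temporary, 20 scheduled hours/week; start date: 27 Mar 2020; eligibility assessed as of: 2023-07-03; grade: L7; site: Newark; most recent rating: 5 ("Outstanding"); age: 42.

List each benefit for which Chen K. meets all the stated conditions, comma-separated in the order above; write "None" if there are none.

Service from 27 Mar 2020 to 2023-07-03: 1193 days.
Internet Stipend — service 1193 days < 5 years (≈1825 days) ✗ → not eligible.
Annual Bonus Plan — service 1193 days ≥ 2 years (≈730 days) ✓; grade L7 ≥ L6 ✓; site Newark ✗ (not Hamburg) → not eligible.
Unlimited PTO Program — status temporary ✓ (not excluded); service 1193 days ≥ 3 months (≈90 days) ✓; not eligible for Annual Bonus Plan ✗ → not eligible.
Paid Parental Leave — status temporary ✓ (not excluded); service 1193 days ≥ 3 months (≈90 days) ✓; grade L7 ≥ L5 ✓ → eligible.
Retirement Savings Plan — service 1193 days ≥ 30 days ✓; rating 5 ≥ 3 ✓ → eligible.

Paid Parental Leave, Retirement Savings Plan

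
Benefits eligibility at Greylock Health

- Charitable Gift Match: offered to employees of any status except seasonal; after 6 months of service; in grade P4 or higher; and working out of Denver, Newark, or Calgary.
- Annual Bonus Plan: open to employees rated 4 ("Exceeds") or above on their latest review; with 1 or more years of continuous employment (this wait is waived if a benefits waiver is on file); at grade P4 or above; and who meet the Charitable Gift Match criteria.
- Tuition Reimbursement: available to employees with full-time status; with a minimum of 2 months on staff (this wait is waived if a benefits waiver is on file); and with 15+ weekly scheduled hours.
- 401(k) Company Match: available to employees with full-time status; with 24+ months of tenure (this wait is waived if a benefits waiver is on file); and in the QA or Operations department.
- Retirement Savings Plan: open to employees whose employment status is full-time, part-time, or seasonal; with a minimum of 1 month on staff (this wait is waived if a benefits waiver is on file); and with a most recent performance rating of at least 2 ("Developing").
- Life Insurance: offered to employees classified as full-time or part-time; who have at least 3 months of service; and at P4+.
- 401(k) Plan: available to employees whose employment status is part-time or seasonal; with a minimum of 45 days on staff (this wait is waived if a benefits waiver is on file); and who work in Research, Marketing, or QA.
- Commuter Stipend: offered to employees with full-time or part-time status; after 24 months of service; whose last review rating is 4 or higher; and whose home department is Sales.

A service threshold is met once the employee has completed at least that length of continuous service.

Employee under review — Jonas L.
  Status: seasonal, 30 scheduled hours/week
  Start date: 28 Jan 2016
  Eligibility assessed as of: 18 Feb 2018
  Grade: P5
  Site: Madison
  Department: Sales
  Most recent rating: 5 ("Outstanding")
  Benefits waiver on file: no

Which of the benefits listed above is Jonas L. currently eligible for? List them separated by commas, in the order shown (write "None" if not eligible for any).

Service from 28 Jan 2016 to 18 Feb 2018: 752 days.
Charitable Gift Match — status seasonal ✗ (excluded) → not eligible.
Annual Bonus Plan — rating 5 ≥ 4 ✓; no waiver, service 752 days ≥ 1 year (≈365 days) ✓; grade P5 ≥ P4 ✓; not eligible for Charitable Gift Match ✗ → not eligible.
Tuition Reimbursement — status seasonal ✗ (requires full-time) → not eligible.
401(k) Company Match — status seasonal ✗ (requires full-time) → not eligible.
Retirement Savings Plan — status seasonal ✓; no waiver, service 752 days ≥ 1 month (≈30 days) ✓; rating 5 ≥ 2 ✓ → eligible.
Life Insurance — status seasonal ✗ (requires full-time or part-time) → not eligible.
401(k) Plan — status seasonal ✓; no waiver, service 752 days ≥ 45 days ✓; dept Sales ✗ → not eligible.
Commuter Stipend — status seasonal ✗ (requires full-time or part-time) → not eligible.

Retirement Savings Plan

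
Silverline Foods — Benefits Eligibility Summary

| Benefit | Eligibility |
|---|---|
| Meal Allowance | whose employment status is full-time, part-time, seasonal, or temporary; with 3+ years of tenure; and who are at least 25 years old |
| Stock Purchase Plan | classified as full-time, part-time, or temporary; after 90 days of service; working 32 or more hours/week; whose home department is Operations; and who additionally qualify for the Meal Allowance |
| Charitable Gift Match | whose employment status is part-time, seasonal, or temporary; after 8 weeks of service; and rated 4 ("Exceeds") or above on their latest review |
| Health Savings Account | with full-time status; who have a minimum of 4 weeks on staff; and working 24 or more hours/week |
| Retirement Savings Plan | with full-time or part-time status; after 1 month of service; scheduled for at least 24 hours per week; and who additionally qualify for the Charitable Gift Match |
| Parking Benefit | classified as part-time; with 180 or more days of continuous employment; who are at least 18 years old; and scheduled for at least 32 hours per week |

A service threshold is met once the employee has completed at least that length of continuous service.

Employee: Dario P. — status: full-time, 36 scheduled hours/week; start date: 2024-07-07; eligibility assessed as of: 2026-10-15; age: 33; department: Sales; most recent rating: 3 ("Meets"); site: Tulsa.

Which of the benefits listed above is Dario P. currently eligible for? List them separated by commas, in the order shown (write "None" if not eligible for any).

Service from 2024-07-07 to 2026-10-15: 830 days.
Meal Allowance — status full-time ✓; service 830 days < 3 years (≈1095 days) ✗ → not eligible.
Stock Purchase Plan — status full-time ✓; service 830 days ≥ 90 days ✓; 36 hrs/wk ≥ 32 ✓; dept Sales ✗ → not eligible.
Charitable Gift Match — status full-time ✗ (requires part-time, seasonal, or temporary) → not eligible.
Health Savings Account — status full-time ✓; service 830 days ≥ 4 weeks (≈28 days) ✓; 36 hrs/wk ≥ 24 ✓ → eligible.
Retirement Savings Plan — status full-time ✓; service 830 days ≥ 1 month (≈30 days) ✓; 36 hrs/wk ≥ 24 ✓; not eligible for Charitable Gift Match ✗ → not eligible.
Parking Benefit — status full-time ✗ (requires part-time) → not eligible.

Health Savings Account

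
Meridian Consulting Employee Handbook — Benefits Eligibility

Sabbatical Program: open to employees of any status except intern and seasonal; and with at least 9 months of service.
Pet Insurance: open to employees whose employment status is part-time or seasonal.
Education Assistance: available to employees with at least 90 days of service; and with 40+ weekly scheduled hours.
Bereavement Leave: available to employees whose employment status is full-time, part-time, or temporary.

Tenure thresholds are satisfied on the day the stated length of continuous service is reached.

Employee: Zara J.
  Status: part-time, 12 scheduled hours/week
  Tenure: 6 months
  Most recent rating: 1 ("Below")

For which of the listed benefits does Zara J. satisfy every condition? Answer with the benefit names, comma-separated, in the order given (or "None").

Sabbatical Program — status part-time ✓ (not excluded); service 6 months < 9 months ✗ → not eligible.
Pet Insurance — status part-time ✓ → eligible.
Education Assistance — service 6 months ≥ 90 days ✓; 12 hrs/wk < 40 ✗ → not eligible.
Bereavement Leave — status part-time ✓ → eligible.

Pet Insurance, Bereavement Leave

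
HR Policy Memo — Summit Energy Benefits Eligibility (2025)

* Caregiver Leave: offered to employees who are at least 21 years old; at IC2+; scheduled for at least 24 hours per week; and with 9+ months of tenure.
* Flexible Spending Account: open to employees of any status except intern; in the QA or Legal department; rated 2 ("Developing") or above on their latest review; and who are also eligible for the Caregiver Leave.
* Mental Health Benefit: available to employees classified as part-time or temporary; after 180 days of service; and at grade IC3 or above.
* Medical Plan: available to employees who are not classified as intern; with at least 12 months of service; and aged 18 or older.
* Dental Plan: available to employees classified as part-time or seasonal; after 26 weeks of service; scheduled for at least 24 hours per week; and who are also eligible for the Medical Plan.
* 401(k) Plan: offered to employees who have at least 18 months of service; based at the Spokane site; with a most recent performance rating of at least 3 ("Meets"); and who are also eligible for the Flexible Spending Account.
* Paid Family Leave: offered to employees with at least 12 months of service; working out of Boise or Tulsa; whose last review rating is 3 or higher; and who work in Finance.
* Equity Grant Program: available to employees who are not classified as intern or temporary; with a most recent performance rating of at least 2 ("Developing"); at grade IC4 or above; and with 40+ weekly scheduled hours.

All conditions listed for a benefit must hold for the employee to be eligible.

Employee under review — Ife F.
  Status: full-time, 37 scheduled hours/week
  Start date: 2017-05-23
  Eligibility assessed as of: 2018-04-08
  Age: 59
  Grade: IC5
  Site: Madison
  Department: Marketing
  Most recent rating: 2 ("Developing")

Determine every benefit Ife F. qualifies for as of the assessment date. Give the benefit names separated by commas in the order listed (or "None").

Caregiver Leave

Service from 2017-05-23 to 2018-04-08: 320 days.
Caregiver Leave — age 59 ≥ 21 ✓; grade IC5 ≥ IC2 ✓; 37 hrs/wk ≥ 24 ✓; service 320 days ≥ 9 months (≈270 days) ✓ → eligible.
Flexible Spending Account — status full-time ✓ (not excluded); dept Marketing ✗ → not eligible.
Mental Health Benefit — status full-time ✗ (requires part-time or temporary) → not eligible.
Medical Plan — status full-time ✓ (not excluded); service 320 days < 12 months (≈360 days) ✗ → not eligible.
Dental Plan — status full-time ✗ (requires part-time or seasonal) → not eligible.
401(k) Plan — service 320 days < 18 months (≈540 days) ✗ → not eligible.
Paid Family Leave — service 320 days < 12 months (≈360 days) ✗ → not eligible.
Equity Grant Program — status full-time ✓ (not excluded); rating 2 ≥ 2 ✓; grade IC5 ≥ IC4 ✓; 37 hrs/wk < 40 ✗ → not eligible.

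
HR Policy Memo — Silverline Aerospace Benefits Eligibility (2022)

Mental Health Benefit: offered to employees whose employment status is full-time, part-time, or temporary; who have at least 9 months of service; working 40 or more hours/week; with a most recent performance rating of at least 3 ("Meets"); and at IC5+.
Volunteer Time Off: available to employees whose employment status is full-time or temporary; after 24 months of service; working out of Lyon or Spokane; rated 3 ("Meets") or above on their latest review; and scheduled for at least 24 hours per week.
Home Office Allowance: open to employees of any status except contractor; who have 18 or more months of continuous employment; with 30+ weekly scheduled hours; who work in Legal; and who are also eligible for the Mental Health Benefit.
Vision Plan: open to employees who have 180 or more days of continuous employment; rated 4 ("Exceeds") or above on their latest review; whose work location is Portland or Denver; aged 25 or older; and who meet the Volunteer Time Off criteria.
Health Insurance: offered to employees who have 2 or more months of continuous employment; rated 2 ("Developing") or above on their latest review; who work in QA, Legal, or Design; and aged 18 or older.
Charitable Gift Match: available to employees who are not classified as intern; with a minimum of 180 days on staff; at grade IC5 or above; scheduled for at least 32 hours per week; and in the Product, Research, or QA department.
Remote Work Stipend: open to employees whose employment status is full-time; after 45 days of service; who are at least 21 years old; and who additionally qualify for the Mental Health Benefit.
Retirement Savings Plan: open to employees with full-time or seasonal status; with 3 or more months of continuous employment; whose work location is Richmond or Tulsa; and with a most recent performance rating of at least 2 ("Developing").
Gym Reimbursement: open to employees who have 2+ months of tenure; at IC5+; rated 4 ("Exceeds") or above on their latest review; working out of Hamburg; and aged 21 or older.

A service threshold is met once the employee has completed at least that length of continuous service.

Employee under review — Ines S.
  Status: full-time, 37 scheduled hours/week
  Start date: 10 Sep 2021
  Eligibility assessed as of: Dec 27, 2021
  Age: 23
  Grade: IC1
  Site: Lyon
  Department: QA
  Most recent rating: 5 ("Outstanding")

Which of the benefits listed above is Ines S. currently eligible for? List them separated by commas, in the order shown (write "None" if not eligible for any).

Service from 10 Sep 2021 to Dec 27, 2021: 108 days.
Mental Health Benefit — status full-time ✓; service 108 days < 9 months (≈270 days) ✗ → not eligible.
Volunteer Time Off — status full-time ✓; service 108 days < 24 months (≈720 days) ✗ → not eligible.
Home Office Allowance — status full-time ✓ (not excluded); service 108 days < 18 months (≈540 days) ✗ → not eligible.
Vision Plan — service 108 days < 180 days ✗ → not eligible.
Health Insurance — service 108 days ≥ 2 months (≈60 days) ✓; rating 5 ≥ 2 ✓; dept QA ✓; age 23 ≥ 18 ✓ → eligible.
Charitable Gift Match — status full-time ✓ (not excluded); service 108 days < 180 days ✗ → not eligible.
Remote Work Stipend — status full-time ✓; service 108 days ≥ 45 days ✓; age 23 ≥ 21 ✓; not eligible for Mental Health Benefit ✗ → not eligible.
Retirement Savings Plan — status full-time ✓; service 108 days ≥ 3 months (≈90 days) ✓; site Lyon ✗ (not Richmond or Tulsa) → not eligible.
Gym Reimbursement — service 108 days ≥ 2 months (≈60 days) ✓; grade IC1 < IC5 ✗ → not eligible.

Health Insurance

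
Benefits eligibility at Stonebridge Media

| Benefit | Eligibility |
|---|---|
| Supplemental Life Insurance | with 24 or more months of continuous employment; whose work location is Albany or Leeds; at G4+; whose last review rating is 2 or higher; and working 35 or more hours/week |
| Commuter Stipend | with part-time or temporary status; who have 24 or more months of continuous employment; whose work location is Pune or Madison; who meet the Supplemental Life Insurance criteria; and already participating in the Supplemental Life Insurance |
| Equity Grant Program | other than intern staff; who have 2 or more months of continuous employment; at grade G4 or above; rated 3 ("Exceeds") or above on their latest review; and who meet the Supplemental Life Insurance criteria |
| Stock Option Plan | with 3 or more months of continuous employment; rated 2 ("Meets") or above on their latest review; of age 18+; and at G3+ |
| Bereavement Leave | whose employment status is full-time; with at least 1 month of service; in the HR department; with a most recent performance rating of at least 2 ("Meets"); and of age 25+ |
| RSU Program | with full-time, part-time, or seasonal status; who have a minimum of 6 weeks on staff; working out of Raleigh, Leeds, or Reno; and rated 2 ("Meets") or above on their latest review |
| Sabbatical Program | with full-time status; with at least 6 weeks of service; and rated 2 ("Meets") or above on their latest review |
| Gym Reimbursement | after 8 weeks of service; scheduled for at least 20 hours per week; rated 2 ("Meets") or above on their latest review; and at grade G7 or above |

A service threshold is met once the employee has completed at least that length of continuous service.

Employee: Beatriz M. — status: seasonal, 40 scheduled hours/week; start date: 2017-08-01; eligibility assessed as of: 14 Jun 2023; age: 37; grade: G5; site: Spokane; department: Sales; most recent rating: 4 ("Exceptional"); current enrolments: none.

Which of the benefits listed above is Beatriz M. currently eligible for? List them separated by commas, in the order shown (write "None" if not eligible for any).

Service from 2017-08-01 to 14 Jun 2023: 2143 days.
Supplemental Life Insurance — service 2143 days ≥ 24 months (≈720 days) ✓; site Spokane ✗ (not Albany or Leeds) → not eligible.
Commuter Stipend — status seasonal ✗ (requires part-time or temporary) → not eligible.
Equity Grant Program — status seasonal ✓ (not excluded); service 2143 days ≥ 2 months (≈60 days) ✓; grade G5 ≥ G4 ✓; rating 4 ≥ 3 ✓; not eligible for Supplemental Life Insurance ✗ → not eligible.
Stock Option Plan — service 2143 days ≥ 3 months (≈90 days) ✓; rating 4 ≥ 2 ✓; age 37 ≥ 18 ✓; grade G5 ≥ G3 ✓ → eligible.
Bereavement Leave — status seasonal ✗ (requires full-time) → not eligible.
RSU Program — status seasonal ✓; service 2143 days ≥ 6 weeks (≈42 days) ✓; site Spokane ✗ (not Raleigh, Leeds, or Reno) → not eligible.
Sabbatical Program — status seasonal ✗ (requires full-time) → not eligible.
Gym Reimbursement — service 2143 days ≥ 8 weeks (≈56 days) ✓; 40 hrs/wk ≥ 20 ✓; rating 4 ≥ 2 ✓; grade G5 < G7 ✗ → not eligible.

Stock Option Plan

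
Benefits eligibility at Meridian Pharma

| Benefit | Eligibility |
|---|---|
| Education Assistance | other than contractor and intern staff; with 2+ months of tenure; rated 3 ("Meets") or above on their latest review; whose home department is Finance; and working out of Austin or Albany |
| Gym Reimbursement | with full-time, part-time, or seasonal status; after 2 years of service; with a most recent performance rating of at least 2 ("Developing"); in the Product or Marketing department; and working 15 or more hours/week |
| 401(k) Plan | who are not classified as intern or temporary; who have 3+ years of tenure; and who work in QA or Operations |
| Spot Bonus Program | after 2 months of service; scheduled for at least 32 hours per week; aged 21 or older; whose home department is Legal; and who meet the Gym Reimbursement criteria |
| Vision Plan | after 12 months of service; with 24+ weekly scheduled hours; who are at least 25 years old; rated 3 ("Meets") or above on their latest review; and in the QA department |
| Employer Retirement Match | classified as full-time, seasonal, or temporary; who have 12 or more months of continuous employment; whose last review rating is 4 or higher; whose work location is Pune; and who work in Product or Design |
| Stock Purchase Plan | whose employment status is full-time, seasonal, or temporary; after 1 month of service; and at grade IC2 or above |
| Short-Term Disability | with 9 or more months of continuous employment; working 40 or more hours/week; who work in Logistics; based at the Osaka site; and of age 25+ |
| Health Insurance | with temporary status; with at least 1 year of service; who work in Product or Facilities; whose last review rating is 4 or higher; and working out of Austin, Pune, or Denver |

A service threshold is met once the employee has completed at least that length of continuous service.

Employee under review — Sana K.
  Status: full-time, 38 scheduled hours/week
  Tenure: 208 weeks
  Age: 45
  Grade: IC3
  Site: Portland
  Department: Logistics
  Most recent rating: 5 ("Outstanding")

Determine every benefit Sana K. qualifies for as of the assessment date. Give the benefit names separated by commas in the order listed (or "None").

Education Assistance — status full-time ✓ (not excluded); service 208 weeks ≥ 2 months (≈60 days) ✓; rating 5 ≥ 3 ✓; dept Logistics ✗ → not eligible.
Gym Reimbursement — status full-time ✓; service 208 weeks ≥ 2 years (≈730 days) ✓; rating 5 ≥ 2 ✓; dept Logistics ✗ → not eligible.
401(k) Plan — status full-time ✓ (not excluded); service 208 weeks ≥ 3 years (≈1095 days) ✓; dept Logistics ✗ → not eligible.
Spot Bonus Program — service 208 weeks ≥ 2 months (≈60 days) ✓; 38 hrs/wk ≥ 32 ✓; age 45 ≥ 21 ✓; dept Logistics ✗ → not eligible.
Vision Plan — service 208 weeks ≥ 12 months (≈360 days) ✓; 38 hrs/wk ≥ 24 ✓; age 45 ≥ 25 ✓; rating 5 ≥ 3 ✓; dept Logistics ✗ → not eligible.
Employer Retirement Match — status full-time ✓; service 208 weeks ≥ 12 months (≈360 days) ✓; rating 5 ≥ 4 ✓; site Portland ✗ (not Pune) → not eligible.
Stock Purchase Plan — status full-time ✓; service 208 weeks ≥ 1 month (≈30 days) ✓; grade IC3 ≥ IC2 ✓ → eligible.
Short-Term Disability — service 208 weeks ≥ 9 months (≈270 days) ✓; 38 hrs/wk < 40 ✗ → not eligible.
Health Insurance — status full-time ✗ (requires temporary) → not eligible.

Stock Purchase Plan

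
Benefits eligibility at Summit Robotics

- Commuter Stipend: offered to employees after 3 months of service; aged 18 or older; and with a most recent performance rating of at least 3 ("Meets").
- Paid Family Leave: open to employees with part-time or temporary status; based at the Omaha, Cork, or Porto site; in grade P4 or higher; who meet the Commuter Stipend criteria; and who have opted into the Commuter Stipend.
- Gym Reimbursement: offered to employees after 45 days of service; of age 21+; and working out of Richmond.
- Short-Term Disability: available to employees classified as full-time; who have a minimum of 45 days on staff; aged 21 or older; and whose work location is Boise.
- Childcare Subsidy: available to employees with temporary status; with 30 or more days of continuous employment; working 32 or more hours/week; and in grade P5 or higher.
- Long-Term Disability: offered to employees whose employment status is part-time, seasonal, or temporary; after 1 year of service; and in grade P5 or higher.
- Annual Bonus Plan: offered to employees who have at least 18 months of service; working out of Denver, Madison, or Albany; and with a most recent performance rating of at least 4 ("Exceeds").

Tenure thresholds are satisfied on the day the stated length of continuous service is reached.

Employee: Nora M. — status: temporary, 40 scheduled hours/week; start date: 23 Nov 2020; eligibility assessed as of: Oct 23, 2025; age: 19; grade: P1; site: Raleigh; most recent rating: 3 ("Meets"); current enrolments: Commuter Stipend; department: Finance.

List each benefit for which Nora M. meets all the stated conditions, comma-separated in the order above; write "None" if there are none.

Commuter Stipend

Service from 23 Nov 2020 to Oct 23, 2025: 1795 days.
Commuter Stipend — service 1795 days ≥ 3 months (≈90 days) ✓; age 19 ≥ 18 ✓; rating 3 ≥ 3 ✓ → eligible.
Paid Family Leave — status temporary ✓; site Raleigh ✗ (not Omaha, Cork, or Porto) → not eligible.
Gym Reimbursement — service 1795 days ≥ 45 days ✓; age 19 < 21 ✗ → not eligible.
Short-Term Disability — status temporary ✗ (requires full-time) → not eligible.
Childcare Subsidy — status temporary ✓; service 1795 days ≥ 30 days ✓; 40 hrs/wk ≥ 32 ✓; grade P1 < P5 ✗ → not eligible.
Long-Term Disability — status temporary ✓; service 1795 days ≥ 1 year (≈365 days) ✓; grade P1 < P5 ✗ → not eligible.
Annual Bonus Plan — service 1795 days ≥ 18 months (≈540 days) ✓; site Raleigh ✗ (not Denver, Madison, or Albany) → not eligible.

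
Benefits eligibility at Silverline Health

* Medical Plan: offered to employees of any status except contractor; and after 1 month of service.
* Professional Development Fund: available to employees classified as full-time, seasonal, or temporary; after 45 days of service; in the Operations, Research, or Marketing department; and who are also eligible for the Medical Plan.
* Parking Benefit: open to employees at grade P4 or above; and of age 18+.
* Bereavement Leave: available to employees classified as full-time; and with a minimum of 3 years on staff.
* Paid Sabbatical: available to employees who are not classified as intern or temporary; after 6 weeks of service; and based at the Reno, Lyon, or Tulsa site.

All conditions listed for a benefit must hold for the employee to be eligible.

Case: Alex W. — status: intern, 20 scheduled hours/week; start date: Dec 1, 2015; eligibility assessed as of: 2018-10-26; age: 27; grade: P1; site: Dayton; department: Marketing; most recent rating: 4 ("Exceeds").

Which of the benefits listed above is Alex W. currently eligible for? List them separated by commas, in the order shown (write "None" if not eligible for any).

Service from Dec 1, 2015 to 2018-10-26: 1060 days.
Medical Plan — status intern ✓ (not excluded); service 1060 days ≥ 1 month (≈30 days) ✓ → eligible.
Professional Development Fund — status intern ✗ (requires full-time, seasonal, or temporary) → not eligible.
Parking Benefit — grade P1 < P4 ✗ → not eligible.
Bereavement Leave — status intern ✗ (requires full-time) → not eligible.
Paid Sabbatical — status intern ✗ (excluded) → not eligible.

Medical Plan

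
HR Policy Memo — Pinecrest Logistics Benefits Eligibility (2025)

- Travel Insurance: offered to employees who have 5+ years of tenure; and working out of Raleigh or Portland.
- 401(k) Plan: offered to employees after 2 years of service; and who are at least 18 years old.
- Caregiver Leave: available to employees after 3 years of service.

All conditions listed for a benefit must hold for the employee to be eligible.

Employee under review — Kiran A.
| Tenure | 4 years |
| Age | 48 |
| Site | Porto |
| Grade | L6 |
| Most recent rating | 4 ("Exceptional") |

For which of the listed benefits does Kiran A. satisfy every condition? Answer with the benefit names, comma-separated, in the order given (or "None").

Travel Insurance — service 4 years < 5 years ✗ → not eligible.
401(k) Plan — service 4 years ≥ 2 years ✓; age 48 ≥ 18 ✓ → eligible.
Caregiver Leave — service 4 years ≥ 3 years ✓ → eligible.

401(k) Plan, Caregiver Leave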